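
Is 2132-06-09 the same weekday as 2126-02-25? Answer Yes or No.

Yes

From Feb 25, 2126 to Jun 9, 2132 is 2296 days.
2296 mod 7 = 0, so they are the same weekday.
(Feb 25, 2126 is a Monday; Jun 9, 2132 is a Monday.)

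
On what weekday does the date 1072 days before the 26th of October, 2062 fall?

Oct 26, 2062 is a Thursday.
1072 mod 7 = 1, so 1072 days before a Thursday is Thursday − 1 = Wednesday.

Wednesday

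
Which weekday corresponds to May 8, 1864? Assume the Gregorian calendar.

Sunday

Doomsday rule: the anchor day for the 1800s is Friday. For year 64: 64÷12 = 5 r 4, and 4÷4 = 1, so 5+4+1 = 10.
Friday + 10 ≡ Monday — that's 1864's doomsday.
In May the doomsday date is May 9.
May 8 is 1 day before May 9; 1 mod 7 = 1, so Monday − 1 = Sunday.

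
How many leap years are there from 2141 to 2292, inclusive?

37

Multiples of 4 in [2141,2292]: 38.
Of those, multiples of 100: 1 (not leap unless ÷400).
Multiples of 400: 0.
Leap years = 38 − 1 + 0 = 37.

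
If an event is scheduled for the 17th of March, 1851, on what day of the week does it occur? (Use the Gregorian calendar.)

Monday

Doomsday rule: the anchor day for the 1800s is Friday. For year 51: 51÷12 = 4 r 3, and 3÷4 = 0, so 4+3+0 = 7.
Friday + 7 ≡ Friday — that's 1851's doomsday.
In March the doomsday date is Mar 14.
Mar 17 is 3 days after Mar 14; 3 mod 7 = 3, so Friday + 3 = Monday.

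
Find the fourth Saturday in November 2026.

November 1, 2026 is a Sunday.
The first Saturday is therefore November 7 (6 days later).
The fourth Saturday is 7 + 3×7 = November 28.

November 28, 2026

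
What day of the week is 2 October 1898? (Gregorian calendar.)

Doomsday rule: the anchor day for the 1800s is Friday. For year 98: 98÷12 = 8 r 2, and 2÷4 = 0, so 8+2+0 = 10.
Friday + 10 ≡ Monday — that's 1898's doomsday.
In October the doomsday date is Oct 10.
Oct 2 is 8 days before Oct 10; 8 mod 7 = 1, so Monday − 1 = Sunday.

Sunday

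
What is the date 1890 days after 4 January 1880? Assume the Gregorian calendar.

+366 (one year; includes Feb 29, 1880) → Jan 4, 1881 (1524 left).
+365 (one year) → Jan 4, 1882 (1159 left).
+365 (one year) → Jan 4, 1883 (794 left).
+365 (one year) → Jan 4, 1884 (429 left).
+366 (one year; includes Feb 29, 1884) → Jan 4, 1885 (63 left).
Jan has 31 days: +28 → Feb 1, 1885 (35 left).
Feb has 28 days: +28 → Mar 1, 1885 (7 left).
+7 → Mar 8, 1885.

March 8, 1885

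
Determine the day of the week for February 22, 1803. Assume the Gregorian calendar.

Tuesday

Doomsday rule: the anchor day for the 1800s is Friday. For year 03: 3÷12 = 0 r 3, and 3÷4 = 0, so 0+3+0 = 3.
Friday + 3 ≡ Monday — that's 1803's doomsday.
In February the doomsday date is Feb 28 (1803 is not a leap year).
Feb 22 is 6 days before Feb 28; 6 mod 7 = 6, so Monday − 6 = Tuesday.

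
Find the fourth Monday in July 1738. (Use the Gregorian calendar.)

July 28, 1738

July 1, 1738 is a Tuesday.
The first Monday is therefore July 7 (6 days later).
The fourth Monday is 7 + 3×7 = July 28.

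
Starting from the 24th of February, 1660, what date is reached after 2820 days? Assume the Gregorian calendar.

+366 (one year; includes Feb 29, 1660) → Feb 24, 1661 (2454 left).
+365 (one year) → Feb 24, 1662 (2089 left).
+365 (one year) → Feb 24, 1663 (1724 left).
+365 (one year) → Feb 24, 1664 (1359 left).
+366 (one year; includes Feb 29, 1664) → Feb 24, 1665 (993 left).
+365 (one year) → Feb 24, 1666 (628 left).
+365 (one year) → Feb 24, 1667 (263 left).
Feb has 28 days: +5 → Mar 1, 1667 (258 left).
Mar has 31 days: +31 → Apr 1, 1667 (227 left).
Apr has 30 days: +30 → May 1, 1667 (197 left).
May has 31 days: +31 → Jun 1, 1667 (166 left).
Jun has 30 days: +30 → Jul 1, 1667 (136 left).
Jul has 31 days: +31 → Aug 1, 1667 (105 left).
Aug has 31 days: +31 → Sep 1, 1667 (74 left).
Sep has 30 days: +30 → Oct 1, 1667 (44 left).
Oct has 31 days: +31 → Nov 1, 1667 (13 left).
+13 → Nov 14, 1667.

November 14, 1667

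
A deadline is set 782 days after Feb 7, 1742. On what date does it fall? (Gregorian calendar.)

March 30, 1744

+365 (one year) → Feb 7, 1743 (417 left).
+365 (one year) → Feb 7, 1744 (52 left).
Feb has 29 days: +23 → Mar 1, 1744 (29 left).
+29 → Mar 30, 1744.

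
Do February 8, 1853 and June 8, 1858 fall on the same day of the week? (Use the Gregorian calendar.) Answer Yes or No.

Yes

From Feb 8, 1853 to Jun 8, 1858 is 1946 days.
1946 mod 7 = 0, so they are the same weekday.
(Feb 8, 1853 is a Tuesday; Jun 8, 1858 is a Tuesday.)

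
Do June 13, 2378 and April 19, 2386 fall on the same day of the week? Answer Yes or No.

From Jun 13, 2378 to Apr 19, 2386 is 2867 days.
2867 mod 7 = 4, so they are different weekdays.
(Jun 13, 2378 is a Tuesday; Apr 19, 2386 is a Saturday.)

No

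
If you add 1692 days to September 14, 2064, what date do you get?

May 3, 2069

+365 (one year) → Sep 14, 2065 (1327 left).
+365 (one year) → Sep 14, 2066 (962 left).
+365 (one year) → Sep 14, 2067 (597 left).
+366 (one year; includes Feb 29, 2068) → Sep 14, 2068 (231 left).
Sep has 30 days: +17 → Oct 1, 2068 (214 left).
Oct has 31 days: +31 → Nov 1, 2068 (183 left).
Nov has 30 days: +30 → Dec 1, 2068 (153 left).
Dec has 31 days: +31 → Jan 1, 2069 (122 left).
Jan has 31 days: +31 → Feb 1, 2069 (91 left).
Feb has 28 days: +28 → Mar 1, 2069 (63 left).
Mar has 31 days: +31 → Apr 1, 2069 (32 left).
Apr has 30 days: +30 → May 1, 2069 (2 left).
+2 → May 3, 2069.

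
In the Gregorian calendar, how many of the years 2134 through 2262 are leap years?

31

Multiples of 4 in [2134,2262]: 32.
Of those, multiples of 100: 1 (not leap unless ÷400).
Multiples of 400: 0.
Leap years = 32 − 1 + 0 = 31.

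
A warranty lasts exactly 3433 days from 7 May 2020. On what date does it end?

September 30, 2029

+365 (one year) → May 7, 2021 (3068 left).
+365 (one year) → May 7, 2022 (2703 left).
+365 (one year) → May 7, 2023 (2338 left).
+366 (one year; includes Feb 29, 2024) → May 7, 2024 (1972 left).
+365 (one year) → May 7, 2025 (1607 left).
+365 (one year) → May 7, 2026 (1242 left).
+365 (one year) → May 7, 2027 (877 left).
+366 (one year; includes Feb 29, 2028) → May 7, 2028 (511 left).
+365 (one year) → May 7, 2029 (146 left).
May has 31 days: +25 → Jun 1, 2029 (121 left).
Jun has 30 days: +30 → Jul 1, 2029 (91 left).
Jul has 31 days: +31 → Aug 1, 2029 (60 left).
Aug has 31 days: +31 → Sep 1, 2029 (29 left).
+29 → Sep 30, 2029.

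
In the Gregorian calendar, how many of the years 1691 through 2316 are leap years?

151

Multiples of 4 in [1691,2316]: 157.
Of those, multiples of 100: 7 (not leap unless ÷400).
Multiples of 400: 1.
Leap years = 157 − 7 + 1 = 151.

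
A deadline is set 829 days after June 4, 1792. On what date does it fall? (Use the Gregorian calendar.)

September 11, 1794

+365 (one year) → Jun 4, 1793 (464 left).
+365 (one year) → Jun 4, 1794 (99 left).
Jun has 30 days: +27 → Jul 1, 1794 (72 left).
Jul has 31 days: +31 → Aug 1, 1794 (41 left).
Aug has 31 days: +31 → Sep 1, 1794 (10 left).
+10 → Sep 11, 1794.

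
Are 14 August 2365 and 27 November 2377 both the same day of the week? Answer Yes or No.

From Aug 14, 2365 to Nov 27, 2377 is 4488 days.
4488 mod 7 = 1, so they are different weekdays.
(Aug 14, 2365 is a Saturday; Nov 27, 2377 is a Sunday.)

No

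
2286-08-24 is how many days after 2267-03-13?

Mar 13, 2267 → Mar 13, 2268: 366 days (Feb 29, 2268 is in that span).
Mar 13, 2268 → Mar 13, 2269: 365 days.
Mar 13, 2269 → Mar 13, 2270: 365 days.
Mar 13, 2270 → Mar 13, 2271: 365 days.
Mar 13, 2271 → Mar 13, 2272: 366 days (Feb 29, 2272 is in that span).
Mar 13, 2272 → Mar 13, 2273: 365 days.
Mar 13, 2273 → Mar 13, 2274: 365 days.
Mar 13, 2274 → Mar 13, 2275: 365 days.
Mar 13, 2275 → Mar 13, 2276: 366 days (Feb 29, 2276 is in that span).
Mar 13, 2276 → Mar 13, 2277: 365 days.
Mar 13, 2277 → Mar 13, 2278: 365 days.
Mar 13, 2278 → Mar 13, 2279: 365 days.
Mar 13, 2279 → Mar 13, 2280: 366 days (Feb 29, 2280 is in that span).
Mar 13, 2280 → Mar 13, 2281: 365 days.
Mar 13, 2281 → Mar 13, 2282: 365 days.
Mar 13, 2282 → Mar 13, 2283: 365 days.
Mar 13, 2283 → Mar 13, 2284: 366 days (Feb 29, 2284 is in that span).
Mar 13, 2284 → Mar 13, 2285: 365 days.
Mar 13, 2285 → Mar 13, 2286: 365 days.
Mar 13, 2286 → Apr 13, 2286: 31 days (March has 31).
Apr 13, 2286 → May 13, 2286: 30 days (April has 30).
May 13, 2286 → Jun 13, 2286: 31 days (May has 31).
Jun 13, 2286 → Jul 13, 2286: 30 days (June has 30).
Jul 13, 2286 → Aug 13, 2286: 31 days (July has 31).
Aug 13, 2286 → Aug 24, 2286: 11 days.
Total: 7104 days.

7104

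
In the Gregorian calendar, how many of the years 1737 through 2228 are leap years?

Multiples of 4 in [1737,2228]: 123.
Of those, multiples of 100: 5 (not leap unless ÷400).
Multiples of 400: 1.
Leap years = 123 − 5 + 1 = 119.

119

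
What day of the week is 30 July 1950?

Doomsday rule: the anchor day for the 1900s is Wednesday. For year 50: 50÷12 = 4 r 2, and 2÷4 = 0, so 4+2+0 = 6.
Wednesday + 6 ≡ Tuesday — that's 1950's doomsday.
In July the doomsday date is Jul 11.
Jul 30 is 19 days after Jul 11; 19 mod 7 = 5, so Tuesday + 5 = Sunday.

Sunday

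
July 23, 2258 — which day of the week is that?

Doomsday rule: the anchor day for the 2200s is Friday. For year 58: 58÷12 = 4 r 10, and 10÷4 = 2, so 4+10+2 = 16.
Friday + 16 ≡ Sunday — that's 2258's doomsday.
In July the doomsday date is Jul 11.
Jul 23 is 12 days after Jul 11; 12 mod 7 = 5, so Sunday + 5 = Friday.

Friday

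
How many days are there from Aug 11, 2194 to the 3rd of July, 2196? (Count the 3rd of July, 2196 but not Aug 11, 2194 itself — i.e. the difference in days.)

692

Aug 11, 2194 → Aug 11, 2195: 365 days.
Aug 11, 2195 → Sep 11, 2195: 31 days (August has 31).
Sep 11, 2195 → Oct 11, 2195: 30 days (September has 30).
Oct 11, 2195 → Nov 11, 2195: 31 days (October has 31).
Nov 11, 2195 → Dec 11, 2195: 30 days (November has 30).
Dec 11, 2195 → Jan 11, 2196: 31 days (December has 31).
Jan 11, 2196 → Feb 11, 2196: 31 days (January has 31).
Feb 11, 2196 → Mar 11, 2196: 29 days (February has 29).
Mar 11, 2196 → Apr 11, 2196: 31 days (March has 31).
Apr 11, 2196 → May 11, 2196: 30 days (April has 30).
May 11, 2196 → Jun 11, 2196: 31 days (May has 31).
Jun 11, 2196 → Jul 3, 2196: 22 days.
Total: 692 days.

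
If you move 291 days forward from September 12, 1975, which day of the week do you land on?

Tuesday

Sep 12, 1975 is a Friday.
291 mod 7 = 4, so 291 days after a Friday is Friday + 4 = Tuesday.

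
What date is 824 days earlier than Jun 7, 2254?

−365 (one year) → Jun 7, 2253 (459 left).
−365 (one year) → Jun 7, 2252 (94 left).
−7 → May 31, 2252 (end of May, 31 days; 87 left).
−31 → Apr 30, 2252 (end of Apr, 30 days; 56 left).
−30 → Mar 31, 2252 (end of Mar, 31 days; 26 left).
−26 → Mar 5, 2252.

March 5, 2252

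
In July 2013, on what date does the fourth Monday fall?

July 22, 2013

July 1, 2013 is a Monday.
The first Monday is therefore July 1 (same day).
The fourth Monday is 1 + 3×7 = July 22.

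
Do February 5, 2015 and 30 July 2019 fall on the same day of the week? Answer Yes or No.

From Feb 5, 2015 to Jul 30, 2019 is 1636 days.
1636 mod 7 = 5, so they are different weekdays.
(Feb 5, 2015 is a Thursday; Jul 30, 2019 is a Tuesday.)

No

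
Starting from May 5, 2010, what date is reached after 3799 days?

+365 (one year) → May 5, 2011 (3434 left).
+366 (one year; includes Feb 29, 2012) → May 5, 2012 (3068 left).
+365 (one year) → May 5, 2013 (2703 left).
+365 (one year) → May 5, 2014 (2338 left).
+365 (one year) → May 5, 2015 (1973 left).
+366 (one year; includes Feb 29, 2016) → May 5, 2016 (1607 left).
+365 (one year) → May 5, 2017 (1242 left).
+365 (one year) → May 5, 2018 (877 left).
+365 (one year) → May 5, 2019 (512 left).
+366 (one year; includes Feb 29, 2020) → May 5, 2020 (146 left).
May has 31 days: +27 → Jun 1, 2020 (119 left).
Jun has 30 days: +30 → Jul 1, 2020 (89 left).
Jul has 31 days: +31 → Aug 1, 2020 (58 left).
Aug has 31 days: +31 → Sep 1, 2020 (27 left).
+27 → Sep 28, 2020.

September 28, 2020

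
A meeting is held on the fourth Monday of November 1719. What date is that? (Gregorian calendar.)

November 1, 1719 is a Wednesday.
The first Monday is therefore November 6 (5 days later).
The fourth Monday is 6 + 3×7 = November 27.

November 27, 1719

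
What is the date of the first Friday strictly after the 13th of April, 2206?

April 18, 2206

Apr 13, 2206 is a Sunday.
From Sunday to the next Friday is 5 days.
Apr 13, 2206 + 5 = Apr 18, 2206.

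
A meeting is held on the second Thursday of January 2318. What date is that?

January 1, 2318 is a Tuesday.
The first Thursday is therefore January 3 (2 days later).
The second Thursday is 3 + 1×7 = January 10.

January 10, 2318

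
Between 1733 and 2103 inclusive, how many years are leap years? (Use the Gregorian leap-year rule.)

Multiples of 4 in [1733,2103]: 92.
Of those, multiples of 100: 4 (not leap unless ÷400).
Multiples of 400: 1.
Leap years = 92 − 4 + 1 = 89.

89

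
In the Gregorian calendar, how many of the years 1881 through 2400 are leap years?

126

Multiples of 4 in [1881,2400]: 130.
Of those, multiples of 100: 6 (not leap unless ÷400).
Multiples of 400: 2.
Leap years = 130 − 6 + 2 = 126.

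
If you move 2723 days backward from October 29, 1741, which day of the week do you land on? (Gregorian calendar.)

Sunday

First find the weekday of Oct 29, 1741. Doomsday rule: the anchor day for the 1700s is Sunday. For year 41: 41÷12 = 3 r 5, and 5÷4 = 1, so 3+5+1 = 9.
Sunday + 9 ≡ Tuesday — that's 1741's doomsday.
In October the doomsday date is Oct 10.
Oct 29 is 19 days after Oct 10; 19 mod 7 = 5, so Tuesday + 5 = Sunday.
2723 mod 7 = 0, so 2723 days before a Sunday is Sunday − 0 = Sunday.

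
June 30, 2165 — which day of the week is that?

Doomsday rule: the anchor day for the 2100s is Sunday. For year 65: 65÷12 = 5 r 5, and 5÷4 = 1, so 5+5+1 = 11.
Sunday + 11 ≡ Thursday — that's 2165's doomsday.
In June the doomsday date is Jun 6.
Jun 30 is 24 days after Jun 6; 24 mod 7 = 3, so Thursday + 3 = Sunday.

Sunday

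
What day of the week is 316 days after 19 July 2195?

Monday

First find the weekday of Jul 19, 2195. Doomsday rule: the anchor day for the 2100s is Sunday. For year 95: 95÷12 = 7 r 11, and 11÷4 = 2, so 7+11+2 = 20.
Sunday + 20 ≡ Saturday — that's 2195's doomsday.
In July the doomsday date is Jul 11.
Jul 19 is 8 days after Jul 11; 8 mod 7 = 1, so Saturday + 1 = Sunday.
316 mod 7 = 1, so 316 days after a Sunday is Sunday + 1 = Monday.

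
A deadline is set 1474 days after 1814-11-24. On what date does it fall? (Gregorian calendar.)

December 7, 1818

+365 (one year) → Nov 24, 1815 (1109 left).
+366 (one year; includes Feb 29, 1816) → Nov 24, 1816 (743 left).
+365 (one year) → Nov 24, 1817 (378 left).
Nov has 30 days: +7 → Dec 1, 1817 (371 left).
Dec has 31 days: +31 → Jan 1, 1818 (340 left).
Jan has 31 days: +31 → Feb 1, 1818 (309 left).
Feb has 28 days: +28 → Mar 1, 1818 (281 left).
Mar has 31 days: +31 → Apr 1, 1818 (250 left).
Apr has 30 days: +30 → May 1, 1818 (220 left).
May has 31 days: +31 → Jun 1, 1818 (189 left).
Jun has 30 days: +30 → Jul 1, 1818 (159 left).
Jul has 31 days: +31 → Aug 1, 1818 (128 left).
Aug has 31 days: +31 → Sep 1, 1818 (97 left).
Sep has 30 days: +30 → Oct 1, 1818 (67 left).
Oct has 31 days: +31 → Nov 1, 1818 (36 left).
Nov has 30 days: +30 → Dec 1, 1818 (6 left).
+6 → Dec 7, 1818.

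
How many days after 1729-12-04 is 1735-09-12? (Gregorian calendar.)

2108

Dec 4, 1729 → Dec 4, 1730: 365 days.
Dec 4, 1730 → Dec 4, 1731: 365 days.
Dec 4, 1731 → Dec 4, 1732: 366 days (Feb 29, 1732 is in that span).
Dec 4, 1732 → Dec 4, 1733: 365 days.
Dec 4, 1733 → Dec 4, 1734: 365 days.
Dec 4, 1734 → Jan 4, 1735: 31 days (December has 31).
Jan 4, 1735 → Feb 4, 1735: 31 days (January has 31).
Feb 4, 1735 → Mar 4, 1735: 28 days (February has 28).
Mar 4, 1735 → Apr 4, 1735: 31 days (March has 31).
Apr 4, 1735 → May 4, 1735: 30 days (April has 30).
May 4, 1735 → Jun 4, 1735: 31 days (May has 31).
Jun 4, 1735 → Jul 4, 1735: 30 days (June has 30).
Jul 4, 1735 → Aug 4, 1735: 31 days (July has 31).
Aug 4, 1735 → Sep 4, 1735: 31 days (August has 31).
Sep 4, 1735 → Sep 12, 1735: 8 days.
Total: 2108 days.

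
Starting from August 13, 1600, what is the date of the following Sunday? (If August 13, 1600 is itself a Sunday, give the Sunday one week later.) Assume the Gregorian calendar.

Aug 13, 1600 is a Sunday.
From Sunday to the next Sunday is 7 days.
Aug 13, 1600 + 7 = Aug 20, 1600.

August 20, 1600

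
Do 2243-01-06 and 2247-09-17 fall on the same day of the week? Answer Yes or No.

Yes

From Jan 6, 2243 to Sep 17, 2247 is 1715 days.
1715 mod 7 = 0, so they are the same weekday.
(Jan 6, 2243 is a Friday; Sep 17, 2247 is a Friday.)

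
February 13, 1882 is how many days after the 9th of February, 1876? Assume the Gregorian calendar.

Feb 9, 1876 → Feb 9, 1877: 366 days (Feb 29, 1876 is in that span).
Feb 9, 1877 → Feb 9, 1878: 365 days.
Feb 9, 1878 → Feb 9, 1879: 365 days.
Feb 9, 1879 → Feb 9, 1880: 365 days.
Feb 9, 1880 → Feb 9, 1881: 366 days (Feb 29, 1880 is in that span).
Feb 9, 1881 → Mar 9, 1881: 28 days (February has 28).
Mar 9, 1881 → Apr 9, 1881: 31 days (March has 31).
Apr 9, 1881 → May 9, 1881: 30 days (April has 30).
May 9, 1881 → Jun 9, 1881: 31 days (May has 31).
Jun 9, 1881 → Jul 9, 1881: 30 days (June has 30).
Jul 9, 1881 → Aug 9, 1881: 31 days (July has 31).
Aug 9, 1881 → Sep 9, 1881: 31 days (August has 31).
Sep 9, 1881 → Oct 9, 1881: 30 days (September has 30).
Oct 9, 1881 → Nov 9, 1881: 31 days (October has 31).
Nov 9, 1881 → Dec 9, 1881: 30 days (November has 30).
Dec 9, 1881 → Jan 9, 1882: 31 days (December has 31).
Jan 9, 1882 → Feb 9, 1882: 31 days (January has 31).
Feb 9, 1882 → Feb 13, 1882: 4 days.
Total: 2196 days.

2196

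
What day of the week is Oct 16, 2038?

Saturday

Doomsday rule: the anchor day for the 2000s is Tuesday. For year 38: 38÷12 = 3 r 2, and 2÷4 = 0, so 3+2+0 = 5.
Tuesday + 5 ≡ Sunday — that's 2038's doomsday.
In October the doomsday date is Oct 10.
Oct 16 is 6 days after Oct 10; 6 mod 7 = 6, so Sunday + 6 = Saturday.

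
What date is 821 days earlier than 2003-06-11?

−365 (one year) → Jun 11, 2002 (456 left).
−365 (one year) → Jun 11, 2001 (91 left).
−11 → May 31, 2001 (end of May, 31 days; 80 left).
−31 → Apr 30, 2001 (end of Apr, 30 days; 49 left).
−30 → Mar 31, 2001 (end of Mar, 31 days; 19 left).
−19 → Mar 12, 2001.

March 12, 2001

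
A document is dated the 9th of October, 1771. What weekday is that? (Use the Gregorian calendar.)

Wednesday

Doomsday rule: the anchor day for the 1700s is Sunday. For year 71: 71÷12 = 5 r 11, and 11÷4 = 2, so 5+11+2 = 18.
Sunday + 18 ≡ Thursday — that's 1771's doomsday.
In October the doomsday date is Oct 10.
Oct 9 is 1 day before Oct 10; 1 mod 7 = 1, so Thursday − 1 = Wednesday.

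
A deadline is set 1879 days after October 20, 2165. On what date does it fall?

+365 (one year) → Oct 20, 2166 (1514 left).
+365 (one year) → Oct 20, 2167 (1149 left).
+366 (one year; includes Feb 29, 2168) → Oct 20, 2168 (783 left).
+365 (one year) → Oct 20, 2169 (418 left).
+365 (one year) → Oct 20, 2170 (53 left).
Oct has 31 days: +12 → Nov 1, 2170 (41 left).
Nov has 30 days: +30 → Dec 1, 2170 (11 left).
+11 → Dec 12, 2170.

December 12, 2170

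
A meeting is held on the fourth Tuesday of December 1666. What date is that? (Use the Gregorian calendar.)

December 1, 1666 is a Wednesday.
The first Tuesday is therefore December 7 (6 days later).
The fourth Tuesday is 7 + 3×7 = December 28.

December 28, 1666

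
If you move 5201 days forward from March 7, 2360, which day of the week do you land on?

Monday

Mar 7, 2360 is a Monday.
5201 mod 7 = 0, so 5201 days after a Monday is Monday + 0 = Monday.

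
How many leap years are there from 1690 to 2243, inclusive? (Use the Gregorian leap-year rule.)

Multiples of 4 in [1690,2243]: 138.
Of those, multiples of 100: 6 (not leap unless ÷400).
Multiples of 400: 1.
Leap years = 138 − 6 + 1 = 133.

133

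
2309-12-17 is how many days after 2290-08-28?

Aug 28, 2290 → Aug 28, 2291: 365 days.
Aug 28, 2291 → Aug 28, 2292: 366 days (Feb 29, 2292 is in that span).
Aug 28, 2292 → Aug 28, 2293: 365 days.
Aug 28, 2293 → Aug 28, 2294: 365 days.
Aug 28, 2294 → Aug 28, 2295: 365 days.
Aug 28, 2295 → Aug 28, 2296: 366 days (Feb 29, 2296 is in that span).
Aug 28, 2296 → Aug 28, 2297: 365 days.
Aug 28, 2297 → Aug 28, 2298: 365 days.
Aug 28, 2298 → Aug 28, 2299: 365 days.
Aug 28, 2299 → Aug 28, 2300: 365 days.
Aug 28, 2300 → Aug 28, 2301: 365 days.
Aug 28, 2301 → Aug 28, 2302: 365 days.
Aug 28, 2302 → Aug 28, 2303: 365 days.
Aug 28, 2303 → Aug 28, 2304: 366 days (Feb 29, 2304 is in that span).
Aug 28, 2304 → Aug 28, 2305: 365 days.
Aug 28, 2305 → Aug 28, 2306: 365 days.
Aug 28, 2306 → Aug 28, 2307: 365 days.
Aug 28, 2307 → Aug 28, 2308: 366 days (Feb 29, 2308 is in that span).
Aug 28, 2308 → Aug 28, 2309: 365 days.
Aug 28, 2309 → Sep 28, 2309: 31 days (August has 31).
Sep 28, 2309 → Oct 28, 2309: 30 days (September has 30).
Oct 28, 2309 → Nov 28, 2309: 31 days (October has 31).
Nov 28, 2309 → Dec 17, 2309: 19 days.
Total: 7050 days.

7050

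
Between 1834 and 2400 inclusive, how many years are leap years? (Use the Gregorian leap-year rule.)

Multiples of 4 in [1834,2400]: 142.
Of those, multiples of 100: 6 (not leap unless ÷400).
Multiples of 400: 2.
Leap years = 142 − 6 + 2 = 138.

138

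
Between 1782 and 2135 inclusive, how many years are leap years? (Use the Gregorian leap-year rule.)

85

Multiples of 4 in [1782,2135]: 88.
Of those, multiples of 100: 4 (not leap unless ÷400).
Multiples of 400: 1.
Leap years = 88 − 4 + 1 = 85.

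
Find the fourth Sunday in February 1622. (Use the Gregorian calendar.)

February 1, 1622 is a Tuesday.
The first Sunday is therefore February 6 (5 days later).
The fourth Sunday is 6 + 3×7 = February 27.

February 27, 1622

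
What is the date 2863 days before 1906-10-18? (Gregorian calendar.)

−365 (one year) → Oct 18, 1905 (2498 left).
−365 (one year) → Oct 18, 1904 (2133 left).
−366 (one year; includes Feb 29, 1904) → Oct 18, 1903 (1767 left).
−365 (one year) → Oct 18, 1902 (1402 left).
−365 (one year) → Oct 18, 1901 (1037 left).
−365 (one year) → Oct 18, 1900 (672 left).
−365 (one year) → Oct 18, 1899 (307 left).
−18 → Sep 30, 1899 (end of Sep, 30 days; 289 left).
−30 → Aug 31, 1899 (end of Aug, 31 days; 259 left).
−31 → Jul 31, 1899 (end of Jul, 31 days; 228 left).
−31 → Jun 30, 1899 (end of Jun, 30 days; 197 left).
−30 → May 31, 1899 (end of May, 31 days; 167 left).
−31 → Apr 30, 1899 (end of Apr, 30 days; 136 left).
−30 → Mar 31, 1899 (end of Mar, 31 days; 106 left).
−31 → Feb 28, 1899 (end of Feb, 28 days; 75 left).
−28 → Jan 31, 1899 (end of Jan, 31 days; 47 left).
−31 → Dec 31, 1898 (end of Dec, 31 days; 16 left).
−16 → Dec 15, 1898.

December 15, 1898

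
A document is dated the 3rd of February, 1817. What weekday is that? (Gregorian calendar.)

Monday

Doomsday rule: the anchor day for the 1800s is Friday. For year 17: 17÷12 = 1 r 5, and 5÷4 = 1, so 1+5+1 = 7.
Friday + 7 ≡ Friday — that's 1817's doomsday.
In February the doomsday date is Feb 28 (1817 is not a leap year).
Feb 3 is 25 days before Feb 28; 25 mod 7 = 4, so Friday − 4 = Monday.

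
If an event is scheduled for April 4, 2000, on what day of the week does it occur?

Tuesday

January 1, 2000 is a Saturday.
Jan 1, 2000 → Feb 1, 2000: 31 days (January has 31).
Feb 1, 2000 → Mar 1, 2000: 29 days (February has 29).
Mar 1, 2000 → Apr 1, 2000: 31 days (March has 31).
Apr 1, 2000 → Apr 4, 2000: 3 days.
Total: 94 days.
94 mod 7 = 3, so Saturday + 3 = Tuesday.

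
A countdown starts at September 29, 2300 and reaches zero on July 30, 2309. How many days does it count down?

3226

Sep 29, 2300 → Sep 29, 2301: 365 days.
Sep 29, 2301 → Sep 29, 2302: 365 days.
Sep 29, 2302 → Sep 29, 2303: 365 days.
Sep 29, 2303 → Sep 29, 2304: 366 days (Feb 29, 2304 is in that span).
Sep 29, 2304 → Sep 29, 2305: 365 days.
Sep 29, 2305 → Sep 29, 2306: 365 days.
Sep 29, 2306 → Sep 29, 2307: 365 days.
Sep 29, 2307 → Sep 29, 2308: 366 days (Feb 29, 2308 is in that span).
Sep 29, 2308 → Oct 29, 2308: 30 days (September has 30).
Oct 29, 2308 → Nov 29, 2308: 31 days (October has 31).
Nov 29, 2308 → Dec 29, 2308: 30 days (November has 30).
Dec 29, 2308 → Jan 29, 2309: 31 days (December has 31).
Jan 29, 2309 → Feb 28, 2309: 30 days (January has 31).
Feb 28, 2309 → Mar 28, 2309: 28 days (February has 28).
Mar 28, 2309 → Apr 28, 2309: 31 days (March has 31).
Apr 28, 2309 → May 28, 2309: 30 days (April has 30).
May 28, 2309 → Jun 28, 2309: 31 days (May has 31).
Jun 28, 2309 → Jul 28, 2309: 30 days (June has 30).
Jul 28, 2309 → Jul 30, 2309: 2 days.
Total: 3226 days.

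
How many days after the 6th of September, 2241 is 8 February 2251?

3442

Sep 6, 2241 → Sep 6, 2242: 365 days.
Sep 6, 2242 → Sep 6, 2243: 365 days.
Sep 6, 2243 → Sep 6, 2244: 366 days (Feb 29, 2244 is in that span).
Sep 6, 2244 → Sep 6, 2245: 365 days.
Sep 6, 2245 → Sep 6, 2246: 365 days.
Sep 6, 2246 → Sep 6, 2247: 365 days.
Sep 6, 2247 → Sep 6, 2248: 366 days (Feb 29, 2248 is in that span).
Sep 6, 2248 → Sep 6, 2249: 365 days.
Sep 6, 2249 → Sep 6, 2250: 365 days.
Sep 6, 2250 → Oct 6, 2250: 30 days (September has 30).
Oct 6, 2250 → Nov 6, 2250: 31 days (October has 31).
Nov 6, 2250 → Dec 6, 2250: 30 days (November has 30).
Dec 6, 2250 → Jan 6, 2251: 31 days (December has 31).
Jan 6, 2251 → Feb 6, 2251: 31 days (January has 31).
Feb 6, 2251 → Feb 8, 2251: 2 days.
Total: 3442 days.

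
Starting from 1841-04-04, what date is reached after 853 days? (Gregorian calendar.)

August 5, 1843

+365 (one year) → Apr 4, 1842 (488 left).
+365 (one year) → Apr 4, 1843 (123 left).
Apr has 30 days: +27 → May 1, 1843 (96 left).
May has 31 days: +31 → Jun 1, 1843 (65 left).
Jun has 30 days: +30 → Jul 1, 1843 (35 left).
Jul has 31 days: +31 → Aug 1, 1843 (4 left).
+4 → Aug 5, 1843.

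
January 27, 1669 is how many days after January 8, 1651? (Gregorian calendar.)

6594

Jan 8, 1651 → Jan 8, 1652: 365 days.
Jan 8, 1652 → Jan 8, 1653: 366 days (Feb 29, 1652 is in that span).
Jan 8, 1653 → Jan 8, 1654: 365 days.
Jan 8, 1654 → Jan 8, 1655: 365 days.
Jan 8, 1655 → Jan 8, 1656: 365 days.
Jan 8, 1656 → Jan 8, 1657: 366 days (Feb 29, 1656 is in that span).
Jan 8, 1657 → Jan 8, 1658: 365 days.
Jan 8, 1658 → Jan 8, 1659: 365 days.
Jan 8, 1659 → Jan 8, 1660: 365 days.
Jan 8, 1660 → Jan 8, 1661: 366 days (Feb 29, 1660 is in that span).
Jan 8, 1661 → Jan 8, 1662: 365 days.
Jan 8, 1662 → Jan 8, 1663: 365 days.
Jan 8, 1663 → Jan 8, 1664: 365 days.
Jan 8, 1664 → Jan 8, 1665: 366 days (Feb 29, 1664 is in that span).
Jan 8, 1665 → Jan 8, 1666: 365 days.
Jan 8, 1666 → Jan 8, 1667: 365 days.
Jan 8, 1667 → Jan 8, 1668: 365 days.
Jan 8, 1668 → Feb 8, 1668: 31 days (January has 31).
Feb 8, 1668 → Mar 8, 1668: 29 days (February has 29).
Mar 8, 1668 → Apr 8, 1668: 31 days (March has 31).
Apr 8, 1668 → May 8, 1668: 30 days (April has 30).
May 8, 1668 → Jun 8, 1668: 31 days (May has 31).
Jun 8, 1668 → Jul 8, 1668: 30 days (June has 30).
Jul 8, 1668 → Aug 8, 1668: 31 days (July has 31).
Aug 8, 1668 → Sep 8, 1668: 31 days (August has 31).
Sep 8, 1668 → Oct 8, 1668: 30 days (September has 30).
Oct 8, 1668 → Nov 8, 1668: 31 days (October has 31).
Nov 8, 1668 → Dec 8, 1668: 30 days (November has 30).
Dec 8, 1668 → Jan 8, 1669: 31 days (December has 31).
Jan 8, 1669 → Jan 27, 1669: 19 days.
Total: 6594 days.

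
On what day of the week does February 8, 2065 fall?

Doomsday rule: the anchor day for the 2000s is Tuesday. For year 65: 65÷12 = 5 r 5, and 5÷4 = 1, so 5+5+1 = 11.
Tuesday + 11 ≡ Saturday — that's 2065's doomsday.
In February the doomsday date is Feb 28 (2065 is not a leap year).
Feb 8 is 20 days before Feb 28; 20 mod 7 = 6, so Saturday − 6 = Sunday.

Sunday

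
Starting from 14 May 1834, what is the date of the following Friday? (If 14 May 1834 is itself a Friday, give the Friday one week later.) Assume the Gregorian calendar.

May 16, 1834

May 14, 1834 is a Wednesday.
From Wednesday to the next Friday is 2 days.
May 14, 1834 + 2 = May 16, 1834.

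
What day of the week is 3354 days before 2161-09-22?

First find the weekday of Sep 22, 2161. Doomsday rule: the anchor day for the 2100s is Sunday. For year 61: 61÷12 = 5 r 1, and 1÷4 = 0, so 5+1+0 = 6.
Sunday + 6 ≡ Saturday — that's 2161's doomsday.
In September the doomsday date is Sep 5.
Sep 22 is 17 days after Sep 5; 17 mod 7 = 3, so Saturday + 3 = Tuesday.
3354 mod 7 = 1, so 3354 days before a Tuesday is Tuesday − 1 = Monday.

Monday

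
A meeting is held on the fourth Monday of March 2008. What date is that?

March 24, 2008

March 1, 2008 is a Saturday.
The first Monday is therefore March 3 (2 days later).
The fourth Monday is 3 + 3×7 = March 24.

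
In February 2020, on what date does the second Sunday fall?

February 9, 2020

February 1, 2020 is a Saturday.
The first Sunday is therefore February 2 (1 days later).
The second Sunday is 2 + 1×7 = February 9.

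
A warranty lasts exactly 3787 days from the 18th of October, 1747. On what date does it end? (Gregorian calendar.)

+366 (one year; includes Feb 29, 1748) → Oct 18, 1748 (3421 left).
+365 (one year) → Oct 18, 1749 (3056 left).
+365 (one year) → Oct 18, 1750 (2691 left).
+365 (one year) → Oct 18, 1751 (2326 left).
+366 (one year; includes Feb 29, 1752) → Oct 18, 1752 (1960 left).
+365 (one year) → Oct 18, 1753 (1595 left).
+365 (one year) → Oct 18, 1754 (1230 left).
+365 (one year) → Oct 18, 1755 (865 left).
+366 (one year; includes Feb 29, 1756) → Oct 18, 1756 (499 left).
+365 (one year) → Oct 18, 1757 (134 left).
Oct has 31 days: +14 → Nov 1, 1757 (120 left).
Nov has 30 days: +30 → Dec 1, 1757 (90 left).
Dec has 31 days: +31 → Jan 1, 1758 (59 left).
Jan has 31 days: +31 → Feb 1, 1758 (28 left).
Feb has 28 days: +28 → Mar 1, 1758 (0 left).

March 1, 1758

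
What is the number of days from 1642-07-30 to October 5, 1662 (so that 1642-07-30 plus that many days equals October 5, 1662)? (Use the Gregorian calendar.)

Jul 30, 1642 → Jul 30, 1643: 365 days.
Jul 30, 1643 → Jul 30, 1644: 366 days (Feb 29, 1644 is in that span).
Jul 30, 1644 → Jul 30, 1645: 365 days.
Jul 30, 1645 → Jul 30, 1646: 365 days.
Jul 30, 1646 → Jul 30, 1647: 365 days.
Jul 30, 1647 → Jul 30, 1648: 366 days (Feb 29, 1648 is in that span).
Jul 30, 1648 → Jul 30, 1649: 365 days.
Jul 30, 1649 → Jul 30, 1650: 365 days.
Jul 30, 1650 → Jul 30, 1651: 365 days.
Jul 30, 1651 → Jul 30, 1652: 366 days (Feb 29, 1652 is in that span).
Jul 30, 1652 → Jul 30, 1653: 365 days.
Jul 30, 1653 → Jul 30, 1654: 365 days.
Jul 30, 1654 → Jul 30, 1655: 365 days.
Jul 30, 1655 → Jul 30, 1656: 366 days (Feb 29, 1656 is in that span).
Jul 30, 1656 → Jul 30, 1657: 365 days.
Jul 30, 1657 → Jul 30, 1658: 365 days.
Jul 30, 1658 → Jul 30, 1659: 365 days.
Jul 30, 1659 → Jul 30, 1660: 366 days (Feb 29, 1660 is in that span).
Jul 30, 1660 → Jul 30, 1661: 365 days.
Jul 30, 1661 → Jul 30, 1662: 365 days.
Jul 30, 1662 → Aug 30, 1662: 31 days (July has 31).
Aug 30, 1662 → Sep 30, 1662: 31 days (August has 31).
Sep 30, 1662 → Oct 5, 1662: 5 days.
Total: 7372 days.

7372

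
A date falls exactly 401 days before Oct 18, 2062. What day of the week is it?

Monday

First find the weekday of Oct 18, 2062. Doomsday rule: the anchor day for the 2000s is Tuesday. For year 62: 62÷12 = 5 r 2, and 2÷4 = 0, so 5+2+0 = 7.
Tuesday + 7 ≡ Tuesday — that's 2062's doomsday.
In October the doomsday date is Oct 10.
Oct 18 is 8 days after Oct 10; 8 mod 7 = 1, so Tuesday + 1 = Wednesday.
401 mod 7 = 2, so 401 days before a Wednesday is Wednesday − 2 = Monday.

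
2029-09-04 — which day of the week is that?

January 1, 2029 is a Monday.
Jan 1, 2029 → Feb 1, 2029: 31 days (January has 31).
Feb 1, 2029 → Mar 1, 2029: 28 days (February has 28).
Mar 1, 2029 → Apr 1, 2029: 31 days (March has 31).
Apr 1, 2029 → May 1, 2029: 30 days (April has 30).
May 1, 2029 → Jun 1, 2029: 31 days (May has 31).
Jun 1, 2029 → Jul 1, 2029: 30 days (June has 30).
Jul 1, 2029 → Aug 1, 2029: 31 days (July has 31).
Aug 1, 2029 → Sep 1, 2029: 31 days (August has 31).
Sep 1, 2029 → Sep 4, 2029: 3 days.
Total: 246 days.
246 mod 7 = 1, so Monday + 1 = Tuesday.

Tuesday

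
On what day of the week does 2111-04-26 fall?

Sunday

January 1, 2111 is a Thursday.
Jan 1, 2111 → Feb 1, 2111: 31 days (January has 31).
Feb 1, 2111 → Mar 1, 2111: 28 days (February has 28).
Mar 1, 2111 → Apr 1, 2111: 31 days (March has 31).
Apr 1, 2111 → Apr 26, 2111: 25 days.
Total: 115 days.
115 mod 7 = 3, so Thursday + 3 = Sunday.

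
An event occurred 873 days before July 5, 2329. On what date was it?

−365 (one year) → Jul 5, 2328 (508 left).
−366 (one year; includes Feb 29, 2328) → Jul 5, 2327 (142 left).
−5 → Jun 30, 2327 (end of Jun, 30 days; 137 left).
−30 → May 31, 2327 (end of May, 31 days; 107 left).
−31 → Apr 30, 2327 (end of Apr, 30 days; 76 left).
−30 → Mar 31, 2327 (end of Mar, 31 days; 46 left).
−31 → Feb 28, 2327 (end of Feb, 28 days; 15 left).
−15 → Feb 13, 2327.

February 13, 2327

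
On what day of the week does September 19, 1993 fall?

Doomsday rule: the anchor day for the 1900s is Wednesday. For year 93: 93÷12 = 7 r 9, and 9÷4 = 2, so 7+9+2 = 18.
Wednesday + 18 ≡ Sunday — that's 1993's doomsday.
In September the doomsday date is Sep 5.
Sep 19 is 14 days after Sep 5; 14 mod 7 = 0, so Sunday + 0 = Sunday.

Sunday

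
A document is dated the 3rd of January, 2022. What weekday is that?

Monday

Doomsday rule: the anchor day for the 2000s is Tuesday. For year 22: 22÷12 = 1 r 10, and 10÷4 = 2, so 1+10+2 = 13.
Tuesday + 13 ≡ Monday — that's 2022's doomsday.
In January the doomsday date is Jan 3 (2022 is not a leap year).
Jan 3 is the doomsday itself: Monday.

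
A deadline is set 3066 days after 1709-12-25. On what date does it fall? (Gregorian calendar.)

May 18, 1718

+365 (one year) → Dec 25, 1710 (2701 left).
+365 (one year) → Dec 25, 1711 (2336 left).
+366 (one year; includes Feb 29, 1712) → Dec 25, 1712 (1970 left).
+365 (one year) → Dec 25, 1713 (1605 left).
+365 (one year) → Dec 25, 1714 (1240 left).
+365 (one year) → Dec 25, 1715 (875 left).
+366 (one year; includes Feb 29, 1716) → Dec 25, 1716 (509 left).
+365 (one year) → Dec 25, 1717 (144 left).
Dec has 31 days: +7 → Jan 1, 1718 (137 left).
Jan has 31 days: +31 → Feb 1, 1718 (106 left).
Feb has 28 days: +28 → Mar 1, 1718 (78 left).
Mar has 31 days: +31 → Apr 1, 1718 (47 left).
Apr has 30 days: +30 → May 1, 1718 (17 left).
+17 → May 18, 1718.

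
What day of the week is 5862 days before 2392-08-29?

Aug 29, 2392 is a Saturday.
5862 mod 7 = 3, so 5862 days before a Saturday is Saturday − 3 = Wednesday.

Wednesday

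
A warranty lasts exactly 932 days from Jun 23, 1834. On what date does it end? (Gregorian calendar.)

+365 (one year) → Jun 23, 1835 (567 left).
+366 (one year; includes Feb 29, 1836) → Jun 23, 1836 (201 left).
Jun has 30 days: +8 → Jul 1, 1836 (193 left).
Jul has 31 days: +31 → Aug 1, 1836 (162 left).
Aug has 31 days: +31 → Sep 1, 1836 (131 left).
Sep has 30 days: +30 → Oct 1, 1836 (101 left).
Oct has 31 days: +31 → Nov 1, 1836 (70 left).
Nov has 30 days: +30 → Dec 1, 1836 (40 left).
Dec has 31 days: +31 → Jan 1, 1837 (9 left).
+9 → Jan 10, 1837.

January 10, 1837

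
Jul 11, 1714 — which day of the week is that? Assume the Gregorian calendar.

Doomsday rule: the anchor day for the 1700s is Sunday. For year 14: 14÷12 = 1 r 2, and 2÷4 = 0, so 1+2+0 = 3.
Sunday + 3 ≡ Wednesday — that's 1714's doomsday.
In July the doomsday date is Jul 11.
Jul 11 is the doomsday itself: Wednesday.

Wednesday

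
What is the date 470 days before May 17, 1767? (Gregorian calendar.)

−365 (one year) → May 17, 1766 (105 left).
−17 → Apr 30, 1766 (end of Apr, 30 days; 88 left).
−30 → Mar 31, 1766 (end of Mar, 31 days; 58 left).
−31 → Feb 28, 1766 (end of Feb, 28 days; 27 left).
−27 → Feb 1, 1766.

February 1, 1766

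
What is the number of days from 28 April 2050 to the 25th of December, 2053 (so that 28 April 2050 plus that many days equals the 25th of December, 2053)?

Apr 28, 2050 → Apr 28, 2051: 365 days.
Apr 28, 2051 → Apr 28, 2052: 366 days (Feb 29, 2052 is in that span).
Apr 28, 2052 → Apr 28, 2053: 365 days.
Apr 28, 2053 → May 28, 2053: 30 days (April has 30).
May 28, 2053 → Jun 28, 2053: 31 days (May has 31).
Jun 28, 2053 → Jul 28, 2053: 30 days (June has 30).
Jul 28, 2053 → Aug 28, 2053: 31 days (July has 31).
Aug 28, 2053 → Sep 28, 2053: 31 days (August has 31).
Sep 28, 2053 → Oct 28, 2053: 30 days (September has 30).
Oct 28, 2053 → Nov 28, 2053: 31 days (October has 31).
Nov 28, 2053 → Dec 25, 2053: 27 days.
Total: 1337 days.

1337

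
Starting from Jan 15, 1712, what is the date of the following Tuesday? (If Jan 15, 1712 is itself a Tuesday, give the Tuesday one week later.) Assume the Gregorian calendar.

January 19, 1712

Jan 15, 1712 is a Friday.
From Friday to the next Tuesday is 4 days.
Jan 15, 1712 + 4 = Jan 19, 1712.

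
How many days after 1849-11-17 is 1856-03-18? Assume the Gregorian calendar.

2313

Nov 17, 1849 → Nov 17, 1850: 365 days.
Nov 17, 1850 → Nov 17, 1851: 365 days.
Nov 17, 1851 → Nov 17, 1852: 366 days (Feb 29, 1852 is in that span).
Nov 17, 1852 → Nov 17, 1853: 365 days.
Nov 17, 1853 → Nov 17, 1854: 365 days.
Nov 17, 1854 → Nov 17, 1855: 365 days.
Nov 17, 1855 → Dec 17, 1855: 30 days (November has 30).
Dec 17, 1855 → Jan 17, 1856: 31 days (December has 31).
Jan 17, 1856 → Feb 17, 1856: 31 days (January has 31).
Feb 17, 1856 → Mar 17, 1856: 29 days (February has 29).
Mar 17, 1856 → Mar 18, 1856: 1 days.
Total: 2313 days.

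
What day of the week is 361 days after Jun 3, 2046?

First find the weekday of Jun 3, 2046. Doomsday rule: the anchor day for the 2000s is Tuesday. For year 46: 46÷12 = 3 r 10, and 10÷4 = 2, so 3+10+2 = 15.
Tuesday + 15 ≡ Wednesday — that's 2046's doomsday.
In June the doomsday date is Jun 6.
Jun 3 is 3 days before Jun 6; 3 mod 7 = 3, so Wednesday − 3 = Sunday.
361 mod 7 = 4, so 361 days after a Sunday is Sunday + 4 = Thursday.

Thursday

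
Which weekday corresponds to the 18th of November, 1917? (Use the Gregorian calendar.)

Doomsday rule: the anchor day for the 1900s is Wednesday. For year 17: 17÷12 = 1 r 5, and 5÷4 = 1, so 1+5+1 = 7.
Wednesday + 7 ≡ Wednesday — that's 1917's doomsday.
In November the doomsday date is Nov 7.
Nov 18 is 11 days after Nov 7; 11 mod 7 = 4, so Wednesday + 4 = Sunday.

Sunday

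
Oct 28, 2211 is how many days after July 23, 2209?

827

Jul 23, 2209 → Jul 23, 2210: 365 days.
Jul 23, 2210 → Jul 23, 2211: 365 days.
Jul 23, 2211 → Aug 23, 2211: 31 days (July has 31).
Aug 23, 2211 → Sep 23, 2211: 31 days (August has 31).
Sep 23, 2211 → Oct 23, 2211: 30 days (September has 30).
Oct 23, 2211 → Oct 28, 2211: 5 days.
Total: 827 days.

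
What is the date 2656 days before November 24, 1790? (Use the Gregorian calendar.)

August 17, 1783

−365 (one year) → Nov 24, 1789 (2291 left).
−365 (one year) → Nov 24, 1788 (1926 left).
−366 (one year; includes Feb 29, 1788) → Nov 24, 1787 (1560 left).
−365 (one year) → Nov 24, 1786 (1195 left).
−365 (one year) → Nov 24, 1785 (830 left).
−365 (one year) → Nov 24, 1784 (465 left).
−366 (one year; includes Feb 29, 1784) → Nov 24, 1783 (99 left).
−24 → Oct 31, 1783 (end of Oct, 31 days; 75 left).
−31 → Sep 30, 1783 (end of Sep, 30 days; 44 left).
−30 → Aug 31, 1783 (end of Aug, 31 days; 14 left).
−14 → Aug 17, 1783.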